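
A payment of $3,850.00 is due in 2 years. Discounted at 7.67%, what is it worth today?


Formula: PV = FV / (1 + r)^n
Substituting: PV = $3,850.00 / (1 + 0.0767)^2
Discount factor: (1.0767)^2 = 1.159283
PV = $3,850.00 / 1.159283 = $3,321.02

$3,321.02


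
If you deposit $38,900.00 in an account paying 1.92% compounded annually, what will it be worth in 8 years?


Formula: FV = P * (1 + r)^n
Substituting: FV = $38,900.00 * (1 + 0.0192)^8
Growth factor: (1.0192)^8 = 1.164328
FV = $38,900.00 * 1.164328 = $45,292.36

$45,292.36


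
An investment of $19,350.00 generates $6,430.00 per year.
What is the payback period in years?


Formula: Payback = investment / annual cash flow
Substituting: Payback = $19,350.00 / $6,430.00
Payback = 3.0093 years

3.0093 years


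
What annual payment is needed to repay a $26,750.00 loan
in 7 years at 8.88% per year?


Formula: PMT = PV * r / (1 - (1+r)^(-n))
Denominator: 1 - (1 + 0.0888)^(-7) = 0.448731
Numerator: $26,750.00 * 0.0888 = 2375.4
PMT = 2375.4 / 0.448731 = $5,293.59

$5,293.59


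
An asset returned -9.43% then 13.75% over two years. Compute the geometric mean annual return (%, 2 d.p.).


Formula: Geometric mean = ((1+r1)*(1+r2))^(1/2) - 1
Product: (1 + -0.0943) * (1 + 0.1375) = 0.9057 * 1.1375 = 1.030234
Square root: 1.030234^0.5 = 1.015004
Geometric mean = 1.015004 - 1 = 0.015004
As percentage: 1.50%

1.50%


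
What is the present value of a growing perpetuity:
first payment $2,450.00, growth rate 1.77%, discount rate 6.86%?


Formula: PV = C / (r - g)
Spread: r - g = 0.0686 - 0.0177 = 0.0509
Substituting: PV = $2,450.00 / 0.0509
PV = $48,133.60

$48,133.60


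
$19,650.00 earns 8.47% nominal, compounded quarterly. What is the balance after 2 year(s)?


Formula: FV = P * (1 + r/m)^(m*t)
Period rate: r/m = 0.0847 / 4 = 0.021175
Total periods: m*t = 4 * 2 = 8
Growth factor: (1 + 0.021175)^8 = 1.182501
FV = $19,650.00 * 1.182501 = $23,236.14

$23,236.14


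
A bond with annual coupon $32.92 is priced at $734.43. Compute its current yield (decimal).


Formula: Current yield = annual coupon / price
Substituting: CY = $32.92 / $734.43
CY = 0.044824

0.044824


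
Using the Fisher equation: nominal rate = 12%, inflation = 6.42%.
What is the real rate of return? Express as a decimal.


Formula: (1 + r_real) = (1 + r_nom) / (1 + inflation)
Substituting: (1 + r_real) = 1.12 / 1.0642
(1 + r_real) = 1.052434
r_real = 1.052434 - 1 = 0.052434

0.052434


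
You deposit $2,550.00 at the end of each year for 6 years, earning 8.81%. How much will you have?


Formula: FV = PMT * ((1+r)^n - 1) / r
Growth factor: (1 + 0.0881)^6 = 1.659636
Numerator: 1.659636 - 1 = 0.659636
FV = $2,550.00 * 0.659636 / 0.0881 = $19,092.76

$19,092.76


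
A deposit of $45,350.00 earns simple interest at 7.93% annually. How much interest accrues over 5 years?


Formula: I = P * r * t
Substituting: I = $45,350.00 * 0.0793 * 5
Step: I = $45,350.00 * 0.3965
I = $17,981.28

$17,981.28


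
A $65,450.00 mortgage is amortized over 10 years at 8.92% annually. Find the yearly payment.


Formula: PMT = PV * r / (1 - (1+r)^(-n))
Denominator: 1 - (1 + 0.0892)^(-10) = 0.574476
Numerator: $65,450.00 * 0.0892 = 5838.14
PMT = 5838.14 / 0.574476 = $10,162.54

$10,162.54


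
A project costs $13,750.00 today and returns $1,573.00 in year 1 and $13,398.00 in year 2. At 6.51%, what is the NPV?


Formula: NPV = C0 + C1/(1+r) + C2/(1+r)^2
Discount C1: $1,573.00 / (1 + 0.0651) = $1,476.86
Discount C2: $13,398.00 / (1 + 0.0651)^2 = $11,810.25
NPV = -$13,750.00 + $1,476.86 + $11,810.25 = -$462.89

-$462.89


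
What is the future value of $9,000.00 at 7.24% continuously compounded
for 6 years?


Formula: FV = P * e^(r*t)
Exponent: r*t = 0.0724 * 6 = 0.4344
e^(0.4344) = 1.544036
FV = $9,000.00 * 1.544036 = $13,896.33

$13,896.33


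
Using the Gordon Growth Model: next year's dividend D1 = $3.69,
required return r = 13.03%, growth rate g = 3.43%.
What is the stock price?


Formula: P = D1 / (r - g)
Spread: r - g = 0.1303 - 0.0343 = 0.096
Substituting: P = $3.69 / 0.096
P = $38.44

$38.44


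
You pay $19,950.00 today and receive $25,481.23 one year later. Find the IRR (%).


Formula: IRR = C1/C0 - 1
Substituting: IRR = $25,481.23 / $19,950.00 - 1
Ratio: 1.277255 - 1 = 0.277255
IRR = 27.7255%

27.7255%


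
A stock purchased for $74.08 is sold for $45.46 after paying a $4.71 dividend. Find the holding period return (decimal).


Formula: HPR = (P1 - P0 + D) / P0
Gain: $45.46 - $74.08 + $4.71 = -$23.91
HPR = -$23.91 / $74.08 = -0.3228

-0.3228


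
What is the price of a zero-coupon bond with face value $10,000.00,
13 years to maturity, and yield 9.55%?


Formula: Price = FV / (1 + r)^n
Substituting: Price = $10,000.00 / (1 + 0.0955)^13
Discount factor: (1.0955)^13 = 3.273113
Price = $10,000.00 / 3.273113 = $3,055.20

$3,055.20


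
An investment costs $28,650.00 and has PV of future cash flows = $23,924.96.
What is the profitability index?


Formula: PI = PV(cash flows) / initial investment
Substituting: PI = $23,924.96 / $28,650.00
PI = 0.8351

0.8351


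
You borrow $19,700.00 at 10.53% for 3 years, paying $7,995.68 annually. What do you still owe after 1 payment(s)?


Formula: Balance = PV*(1+r)^k - PMT*((1+r)^k - 1)/r
Growth: (1 + 0.1053)^1 = 1.1053
Accumulated factor: ((1+r)^k - 1)/r = 1.0
Balance = $19,700.00 * 1.1053 - $7,995.68 * 1.0
Balance = $13,778.73

$13,778.73


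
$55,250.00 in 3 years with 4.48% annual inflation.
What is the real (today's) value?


Formula: Real value = nominal / (1 + inflation)^years
Price level: (1 + 0.0448)^3 = 1.140511
Real value = $55,250.00 / 1.140511 = $48,443.20

$48,443.20


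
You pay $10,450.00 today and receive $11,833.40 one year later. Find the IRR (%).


Formula: IRR = C1/C0 - 1
Substituting: IRR = $11,833.40 / $10,450.00 - 1
Ratio: 1.132383 - 1 = 0.132383
IRR = 13.2383%

13.2383%


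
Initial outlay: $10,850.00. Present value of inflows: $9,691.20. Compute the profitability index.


Formula: PI = PV(cash flows) / initial investment
Substituting: PI = $9,691.20 / $10,850.00
PI = 0.8932

0.8932


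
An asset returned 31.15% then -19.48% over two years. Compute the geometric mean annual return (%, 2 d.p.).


Formula: Geometric mean = ((1+r1)*(1+r2))^(1/2) - 1
Product: (1 + 0.3115) * (1 + -0.1948) = 1.3115 * 0.8052 = 1.05602
Square root: 1.05602^0.5 = 1.027628
Geometric mean = 1.027628 - 1 = 0.027628
As percentage: 2.76%

2.76%


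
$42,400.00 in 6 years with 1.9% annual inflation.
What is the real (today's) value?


Formula: Real value = nominal / (1 + inflation)^years
Price level: (1 + 0.019)^6 = 1.119554
Real value = $42,400.00 / 1.119554 = $37,872.22

$37,872.22


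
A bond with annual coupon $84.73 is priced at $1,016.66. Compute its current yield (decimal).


Formula: Current yield = annual coupon / price
Substituting: CY = $84.73 / $1,016.66
CY = 0.083342

0.083342


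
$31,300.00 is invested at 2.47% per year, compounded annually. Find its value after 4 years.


Formula: FV = P * (1 + r)^n
Substituting: FV = $31,300.00 * (1 + 0.0247)^4
Growth factor: (1.0247)^4 = 1.102521
FV = $31,300.00 * 1.102521 = $34,508.91

$34,508.91


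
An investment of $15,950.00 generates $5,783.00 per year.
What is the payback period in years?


Formula: Payback = investment / annual cash flow
Substituting: Payback = $15,950.00 / $5,783.00
Payback = 2.7581 years

2.7581 years


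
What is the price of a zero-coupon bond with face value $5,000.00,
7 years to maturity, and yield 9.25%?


Formula: Price = FV / (1 + r)^n
Substituting: Price = $5,000.00 / (1 + 0.0925)^7
Discount factor: (1.0925)^7 = 1.857591
Price = $5,000.00 / 1.857591 = $2,691.66

$2,691.66


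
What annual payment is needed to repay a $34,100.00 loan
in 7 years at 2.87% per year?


Formula: PMT = PV * r / (1 - (1+r)^(-n))
Denominator: 1 - (1 + 0.0287)^(-7) = 0.179688
Numerator: $34,100.00 * 0.0287 = 978.67
PMT = 978.67 / 0.179688 = $5,446.48

$5,446.48


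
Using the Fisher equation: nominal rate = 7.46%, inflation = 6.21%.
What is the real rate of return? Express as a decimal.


Formula: (1 + r_real) = (1 + r_nom) / (1 + inflation)
Substituting: (1 + r_real) = 1.0746 / 1.0621
(1 + r_real) = 1.011769
r_real = 1.011769 - 1 = 0.011769

0.011769


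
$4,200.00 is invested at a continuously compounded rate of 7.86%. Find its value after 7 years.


Formula: FV = P * e^(r*t)
Exponent: r*t = 0.0786 * 7 = 0.5502
e^(0.5502) = 1.7336
FV = $4,200.00 * 1.7336 = $7,281.12

$7,281.12


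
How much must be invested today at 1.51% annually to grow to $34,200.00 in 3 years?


Formula: PV = FV / (1 + r)^n
Substituting: PV = $34,200.00 / (1 + 0.0151)^3
Discount factor: (1.0151)^3 = 1.045987
PV = $34,200.00 / 1.045987 = $32,696.38

$32,696.38


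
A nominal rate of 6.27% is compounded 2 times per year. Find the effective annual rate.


Formula: EAR = (1 + r/m)^m - 1
Period rate: r/m = 0.0627 / 2 = 0.03135
Compounding: (1 + 0.03135)^2 = 1.063683
EAR = 1.063683 - 1 = 0.063683

0.063683


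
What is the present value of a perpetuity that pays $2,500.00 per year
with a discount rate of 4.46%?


Formula: PV = C / r
Substituting: PV = $2,500.00 / 0.0446
PV = $56,053.81

$56,053.81


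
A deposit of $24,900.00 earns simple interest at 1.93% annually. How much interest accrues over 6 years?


Formula: I = P * r * t
Substituting: I = $24,900.00 * 0.0193 * 6
Step: I = $24,900.00 * 0.1158
I = $2,883.42

$2,883.42


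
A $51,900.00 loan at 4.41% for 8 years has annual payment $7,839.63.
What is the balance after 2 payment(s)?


Formula: Balance = PV*(1+r)^k - PMT*((1+r)^k - 1)/r
Growth: (1 + 0.0441)^2 = 1.090145
Accumulated factor: ((1+r)^k - 1)/r = 2.0441
Balance = $51,900.00 * 1.090145 - $7,839.63 * 2.0441
Balance = $40,553.53

$40,553.53


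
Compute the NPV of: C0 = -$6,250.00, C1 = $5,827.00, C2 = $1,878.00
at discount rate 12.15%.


Formula: NPV = C0 + C1/(1+r) + C2/(1+r)^2
Discount C1: $5,827.00 / (1 + 0.1215) = $5,195.72
Discount C2: $1,878.00 / (1 + 0.1215)^2 = $1,493.13
NPV = -$6,250.00 + $5,195.72 + $1,493.13 = $438.85

$438.85


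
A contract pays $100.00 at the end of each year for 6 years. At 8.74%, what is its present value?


Formula: PV = PMT * (1 - (1+r)^(-n)) / r
Discount factor: (1 + 0.0874)^(-6) = 0.604873
Bracket: 1 - 0.604873 = 0.395127
PV = $100.00 * 0.395127 / 0.0874 = $452.09

$452.09


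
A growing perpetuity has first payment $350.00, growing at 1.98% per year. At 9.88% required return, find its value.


Formula: PV = C / (r - g)
Spread: r - g = 0.0988 - 0.0198 = 0.079
Substituting: PV = $350.00 / 0.079
PV = $4,430.38

$4,430.38


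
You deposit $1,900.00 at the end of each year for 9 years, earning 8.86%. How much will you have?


Formula: FV = PMT * ((1+r)^n - 1) / r
Growth factor: (1 + 0.0886)^9 = 2.146916
Numerator: 2.146916 - 1 = 1.146916
FV = $1,900.00 * 1.146916 / 0.0886 = $24,595.26

$24,595.26


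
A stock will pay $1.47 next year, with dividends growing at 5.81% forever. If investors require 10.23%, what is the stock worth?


Formula: P = D1 / (r - g)
Spread: r - g = 0.1023 - 0.0581 = 0.0442
Substituting: P = $1.47 / 0.0442
P = $33.26

$33.26


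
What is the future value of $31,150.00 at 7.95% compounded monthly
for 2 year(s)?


Formula: FV = P * (1 + r/m)^(m*t)
Period rate: r/m = 0.0795 / 12 = 0.006625
Total periods: m*t = 12 * 2 = 24
Growth factor: (1 + 0.006625)^24 = 1.171723
FV = $31,150.00 * 1.171723 = $36,499.18

$36,499.18


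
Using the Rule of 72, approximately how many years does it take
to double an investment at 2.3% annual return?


Formula: Years ≈ 72 / r
Substituting: Years ≈ 72 / 2.3
Years ≈ 31.3

31.3 years


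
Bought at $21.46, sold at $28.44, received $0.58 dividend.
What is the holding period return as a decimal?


Formula: HPR = (P1 - P0 + D) / P0
Gain: $28.44 - $21.46 + $0.58 = $7.56
HPR = $7.56 / $21.46 = 0.3523

0.3523


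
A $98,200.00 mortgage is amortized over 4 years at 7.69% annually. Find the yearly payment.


Formula: PMT = PV * r / (1 - (1+r)^(-n))
Denominator: 1 - (1 + 0.0769)^(-4) = 0.25647
Numerator: $98,200.00 * 0.0769 = 7551.58
PMT = 7551.58 / 0.25647 = $29,444.30

$29,444.30


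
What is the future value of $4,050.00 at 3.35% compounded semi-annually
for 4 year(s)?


Formula: FV = P * (1 + r/m)^(m*t)
Period rate: r/m = 0.0335 / 2 = 0.01675
Total periods: m*t = 2 * 4 = 8
Growth factor: (1 + 0.01675)^8 = 1.142125
FV = $4,050.00 * 1.142125 = $4,625.60

$4,625.60


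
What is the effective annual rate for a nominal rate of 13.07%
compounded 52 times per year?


Formula: EAR = (1 + r/m)^m - 1
Period rate: r/m = 0.1307 / 52 = 0.002513
Compounding: (1 + 0.002513)^52 = 1.139439
EAR = 1.139439 - 1 = 0.139439

0.139439


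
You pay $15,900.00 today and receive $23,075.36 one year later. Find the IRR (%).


Formula: IRR = C1/C0 - 1
Substituting: IRR = $23,075.36 / $15,900.00 - 1
Ratio: 1.451281 - 1 = 0.451281
IRR = 45.1281%

45.1281%


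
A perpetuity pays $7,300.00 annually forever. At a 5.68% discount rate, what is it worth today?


Formula: PV = C / r
Substituting: PV = $7,300.00 / 0.0568
PV = $128,521.13

$128,521.13


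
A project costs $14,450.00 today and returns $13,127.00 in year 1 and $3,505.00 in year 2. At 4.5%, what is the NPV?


Formula: NPV = C0 + C1/(1+r) + C2/(1+r)^2
Discount C1: $13,127.00 / (1 + 0.045) = $12,561.72
Discount C2: $3,505.00 / (1 + 0.045)^2 = $3,209.63
NPV = -$14,450.00 + $12,561.72 + $3,209.63 = $1,321.36

$1,321.36


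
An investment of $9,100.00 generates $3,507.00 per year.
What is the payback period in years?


Formula: Payback = investment / annual cash flow
Substituting: Payback = $9,100.00 / $3,507.00
Payback = 2.5948 years

2.5948 years


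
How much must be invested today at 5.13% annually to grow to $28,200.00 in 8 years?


Formula: PV = FV / (1 + r)^n
Substituting: PV = $28,200.00 / (1 + 0.0513)^8
Discount factor: (1.0513)^8 = 1.492153
PV = $28,200.00 / 1.492153 = $18,898.87

$18,898.87


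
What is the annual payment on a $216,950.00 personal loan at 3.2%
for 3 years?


Formula: PMT = PV * r / (1 - (1+r)^(-n))
Denominator: 1 - (1 + 0.032)^(-3) = 0.090169
Numerator: $216,950.00 * 0.032 = 6942.4
PMT = 6942.4 / 0.090169 = $76,993.52

$76,993.52


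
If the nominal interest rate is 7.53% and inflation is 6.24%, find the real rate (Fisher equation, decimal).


Formula: (1 + r_real) = (1 + r_nom) / (1 + inflation)
Substituting: (1 + r_real) = 1.0753 / 1.0624
(1 + r_real) = 1.012142
r_real = 1.012142 - 1 = 0.012142

0.012142


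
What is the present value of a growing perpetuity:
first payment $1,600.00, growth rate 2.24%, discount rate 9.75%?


Formula: PV = C / (r - g)
Spread: r - g = 0.0975 - 0.0224 = 0.0751
Substituting: PV = $1,600.00 / 0.0751
PV = $21,304.93

$21,304.93


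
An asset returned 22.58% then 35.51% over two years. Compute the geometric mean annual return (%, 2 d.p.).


Formula: Geometric mean = ((1+r1)*(1+r2))^(1/2) - 1
Product: (1 + 0.2258) * (1 + 0.3551) = 1.2258 * 1.3551 = 1.661082
Square root: 1.661082^0.5 = 1.28883
Geometric mean = 1.28883 - 1 = 0.28883
As percentage: 28.88%

28.88%


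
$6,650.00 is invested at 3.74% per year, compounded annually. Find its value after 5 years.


Formula: FV = P * (1 + r)^n
Substituting: FV = $6,650.00 * (1 + 0.0374)^5
Growth factor: (1.0374)^5 = 1.201521
FV = $6,650.00 * 1.201521 = $7,990.11

$7,990.11


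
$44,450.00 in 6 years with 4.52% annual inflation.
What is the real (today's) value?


Formula: Real value = nominal / (1 + inflation)^years
Price level: (1 + 0.0452)^6 = 1.303756
Real value = $44,450.00 / 1.303756 = $34,093.80

$34,093.80


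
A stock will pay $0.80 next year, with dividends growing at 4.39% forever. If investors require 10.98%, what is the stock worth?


Formula: P = D1 / (r - g)
Spread: r - g = 0.1098 - 0.0439 = 0.0659
Substituting: P = $0.80 / 0.0659
P = $12.14

$12.14


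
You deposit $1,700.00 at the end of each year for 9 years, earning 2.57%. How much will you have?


Formula: FV = PMT * ((1+r)^n - 1) / r
Growth factor: (1 + 0.0257)^9 = 1.25656
Numerator: 1.25656 - 1 = 0.25656
FV = $1,700.00 * 0.25656 / 0.0257 = $16,970.89

$16,970.89


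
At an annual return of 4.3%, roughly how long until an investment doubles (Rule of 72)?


Formula: Years ≈ 72 / r
Substituting: Years ≈ 72 / 4.3
Years ≈ 16.7

16.7 years


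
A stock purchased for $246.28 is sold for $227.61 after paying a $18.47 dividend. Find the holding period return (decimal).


Formula: HPR = (P1 - P0 + D) / P0
Gain: $227.61 - $246.28 + $18.47 = -$0.20
HPR = -$0.20 / $246.28 = -0.0008

-0.0008


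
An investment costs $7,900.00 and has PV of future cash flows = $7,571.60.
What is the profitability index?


Formula: PI = PV(cash flows) / initial investment
Substituting: PI = $7,571.60 / $7,900.00
PI = 0.9584

0.9584


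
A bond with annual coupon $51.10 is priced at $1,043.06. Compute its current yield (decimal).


Formula: Current yield = annual coupon / price
Substituting: CY = $51.10 / $1,043.06
CY = 0.04899

0.04899


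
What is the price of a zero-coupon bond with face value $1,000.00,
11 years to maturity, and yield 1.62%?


Formula: Price = FV / (1 + r)^n
Substituting: Price = $1,000.00 / (1 + 0.0162)^11
Discount factor: (1.0162)^11 = 1.193359
Price = $1,000.00 / 1.193359 = $837.97

$837.97


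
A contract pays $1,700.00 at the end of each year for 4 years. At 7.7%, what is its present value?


Formula: PV = PMT * (1 - (1+r)^(-n)) / r
Discount factor: (1 + 0.077)^(-4) = 0.743254
Bracket: 1 - 0.743254 = 0.256746
PV = $1,700.00 * 0.256746 / 0.077 = $5,668.42

$5,668.42


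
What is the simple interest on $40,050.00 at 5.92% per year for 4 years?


Formula: I = P * r * t
Substituting: I = $40,050.00 * 0.0592 * 4
Step: I = $40,050.00 * 0.2368
I = $9,483.84

$9,483.84


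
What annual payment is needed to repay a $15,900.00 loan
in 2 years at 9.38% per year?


Formula: PMT = PV * r / (1 - (1+r)^(-n))
Denominator: 1 - (1 + 0.0938)^(-2) = 0.164158
Numerator: $15,900.00 * 0.0938 = 1491.42
PMT = 1491.42 / 0.164158 = $9,085.27

$9,085.27


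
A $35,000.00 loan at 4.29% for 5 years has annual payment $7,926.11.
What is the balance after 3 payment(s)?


Formula: Balance = PV*(1+r)^k - PMT*((1+r)^k - 1)/r
Growth: (1 + 0.0429)^3 = 1.1343
Accumulated factor: ((1+r)^k - 1)/r = 3.13054
Balance = $35,000.00 * 1.1343 - $7,926.11 * 3.13054
Balance = $14,887.50

$14,887.50


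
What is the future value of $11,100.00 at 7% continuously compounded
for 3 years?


Formula: FV = P * e^(r*t)
Exponent: r*t = 0.07 * 3 = 0.21
e^(0.21) = 1.233678
FV = $11,100.00 * 1.233678 = $13,693.83

$13,693.83


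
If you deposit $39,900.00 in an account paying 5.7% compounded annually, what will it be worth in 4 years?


Formula: FV = P * (1 + r)^n
Substituting: FV = $39,900.00 * (1 + 0.057)^4
Growth factor: (1.057)^4 = 1.248245
FV = $39,900.00 * 1.248245 = $49,804.99

$49,804.99


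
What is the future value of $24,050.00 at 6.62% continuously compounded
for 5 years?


Formula: FV = P * e^(r*t)
Exponent: r*t = 0.0662 * 5 = 0.331
e^(0.331) = 1.39236
FV = $24,050.00 * 1.39236 = $33,486.25

$33,486.25


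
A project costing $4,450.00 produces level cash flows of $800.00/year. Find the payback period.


Formula: Payback = investment / annual cash flow
Substituting: Payback = $4,450.00 / $800.00
Payback = 5.5625 years

5.5625 years


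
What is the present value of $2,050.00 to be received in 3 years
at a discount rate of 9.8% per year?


Formula: PV = FV / (1 + r)^n
Substituting: PV = $2,050.00 / (1 + 0.098)^3
Discount factor: (1.098)^3 = 1.323753
PV = $2,050.00 / 1.323753 = $1,548.63

$1,548.63


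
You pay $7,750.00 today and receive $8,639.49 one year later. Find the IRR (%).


Formula: IRR = C1/C0 - 1
Substituting: IRR = $8,639.49 / $7,750.00 - 1
Ratio: 1.114773 - 1 = 0.114773
IRR = 11.4773%

11.4773%


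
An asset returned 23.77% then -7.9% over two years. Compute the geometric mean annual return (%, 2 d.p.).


Formula: Geometric mean = ((1+r1)*(1+r2))^(1/2) - 1
Product: (1 + 0.2377) * (1 + -0.079) = 1.2377 * 0.921 = 1.139922
Square root: 1.139922^0.5 = 1.067671
Geometric mean = 1.067671 - 1 = 0.067671
As percentage: 6.77%

6.77%


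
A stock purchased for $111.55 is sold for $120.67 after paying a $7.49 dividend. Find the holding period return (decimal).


Formula: HPR = (P1 - P0 + D) / P0
Gain: $120.67 - $111.55 + $7.49 = $16.61
HPR = $16.61 / $111.55 = 0.1489

0.1489


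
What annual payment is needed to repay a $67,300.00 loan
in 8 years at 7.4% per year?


Formula: PMT = PV * r / (1 - (1+r)^(-n))
Denominator: 1 - (1 + 0.074)^(-8) = 0.435108
Numerator: $67,300.00 * 0.074 = 4980.2
PMT = 4980.2 / 0.435108 = $11,445.91

$11,445.91


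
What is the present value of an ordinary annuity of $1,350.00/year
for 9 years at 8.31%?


Formula: PV = PMT * (1 - (1+r)^(-n)) / r
Discount factor: (1 + 0.0831)^(-9) = 0.487509
Bracket: 1 - 0.487509 = 0.512491
PV = $1,350.00 * 0.512491 / 0.0831 = $8,325.66

$8,325.66


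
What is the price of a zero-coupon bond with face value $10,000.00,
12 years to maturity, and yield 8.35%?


Formula: Price = FV / (1 + r)^n
Substituting: Price = $10,000.00 / (1 + 0.0835)^12
Discount factor: (1.0835)^12 = 2.617863
Price = $10,000.00 / 2.617863 = $3,819.91

$3,819.91


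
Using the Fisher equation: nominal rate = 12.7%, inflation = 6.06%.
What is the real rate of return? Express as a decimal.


Formula: (1 + r_real) = (1 + r_nom) / (1 + inflation)
Substituting: (1 + r_real) = 1.127 / 1.0606
(1 + r_real) = 1.062606
r_real = 1.062606 - 1 = 0.062606

0.062606


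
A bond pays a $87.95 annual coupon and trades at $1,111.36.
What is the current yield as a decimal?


Formula: Current yield = annual coupon / price
Substituting: CY = $87.95 / $1,111.36
CY = 0.079137

0.079137


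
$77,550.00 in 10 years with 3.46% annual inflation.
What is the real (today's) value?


Formula: Real value = nominal / (1 + inflation)^years
Price level: (1 + 0.0346)^10 = 1.405157
Real value = $77,550.00 / 1.405157 = $55,189.58

$55,189.58


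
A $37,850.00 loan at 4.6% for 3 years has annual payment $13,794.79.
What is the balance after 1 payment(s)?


Formula: Balance = PV*(1+r)^k - PMT*((1+r)^k - 1)/r
Growth: (1 + 0.046)^1 = 1.046
Accumulated factor: ((1+r)^k - 1)/r = 1.0
Balance = $37,850.00 * 1.046 - $13,794.79 * 1.0
Balance = $25,796.31

$25,796.31


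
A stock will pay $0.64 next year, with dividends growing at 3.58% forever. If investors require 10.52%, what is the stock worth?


Formula: P = D1 / (r - g)
Spread: r - g = 0.1052 - 0.0358 = 0.0694
Substituting: P = $0.64 / 0.0694
P = $9.22

$9.22


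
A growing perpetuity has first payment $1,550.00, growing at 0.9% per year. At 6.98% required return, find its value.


Formula: PV = C / (r - g)
Spread: r - g = 0.0698 - 0.009 = 0.0608
Substituting: PV = $1,550.00 / 0.0608
PV = $25,493.42

$25,493.42


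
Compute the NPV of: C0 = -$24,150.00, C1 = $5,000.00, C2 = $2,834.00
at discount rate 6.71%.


Formula: NPV = C0 + C1/(1+r) + C2/(1+r)^2
Discount C1: $5,000.00 / (1 + 0.0671) = $4,685.60
Discount C2: $2,834.00 / (1 + 0.0671)^2 = $2,488.80
NPV = -$24,150.00 + $4,685.60 + $2,488.80 = -$16,975.61

-$16,975.61


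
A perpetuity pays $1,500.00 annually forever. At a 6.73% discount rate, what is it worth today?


Formula: PV = C / r
Substituting: PV = $1,500.00 / 0.0673
PV = $22,288.26

$22,288.26


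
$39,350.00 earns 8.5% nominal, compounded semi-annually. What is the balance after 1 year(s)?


Formula: FV = P * (1 + r/m)^(m*t)
Period rate: r/m = 0.085 / 2 = 0.0425
Total periods: m*t = 2 * 1 = 2
Growth factor: (1 + 0.0425)^2 = 1.086806
FV = $39,350.00 * 1.086806 = $42,765.83

$42,765.83


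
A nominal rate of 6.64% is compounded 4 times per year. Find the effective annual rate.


Formula: EAR = (1 + r/m)^m - 1
Period rate: r/m = 0.0664 / 4 = 0.0166
Compounding: (1 + 0.0166)^4 = 1.068072
EAR = 1.068072 - 1 = 0.068072

0.068072


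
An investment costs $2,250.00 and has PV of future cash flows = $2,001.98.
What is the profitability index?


Formula: PI = PV(cash flows) / initial investment
Substituting: PI = $2,001.98 / $2,250.00
PI = 0.8898

0.8898


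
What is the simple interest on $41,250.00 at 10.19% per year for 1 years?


Formula: I = P * r * t
Substituting: I = $41,250.00 * 0.1019 * 1
Step: I = $41,250.00 * 0.1019
I = $4,203.38

$4,203.38


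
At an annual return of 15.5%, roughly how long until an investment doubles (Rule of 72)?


Formula: Years ≈ 72 / r
Substituting: Years ≈ 72 / 15.5
Years ≈ 4.6

4.6 years


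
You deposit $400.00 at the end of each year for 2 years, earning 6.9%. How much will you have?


Formula: FV = PMT * ((1+r)^n - 1) / r
Growth factor: (1 + 0.069)^2 = 1.142761
Numerator: 1.142761 - 1 = 0.142761
FV = $400.00 * 0.142761 / 0.069 = $827.60

$827.60


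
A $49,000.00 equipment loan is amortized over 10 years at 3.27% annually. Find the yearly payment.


Formula: PMT = PV * r / (1 - (1+r)^(-n))
Denominator: 1 - (1 + 0.0327)^(-10) = 0.275133
Numerator: $49,000.00 * 0.0327 = 1602.3
PMT = 1602.3 / 0.275133 = $5,823.73

$5,823.73


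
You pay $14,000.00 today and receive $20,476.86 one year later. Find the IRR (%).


Formula: IRR = C1/C0 - 1
Substituting: IRR = $20,476.86 / $14,000.00 - 1
Ratio: 1.462633 - 1 = 0.462633
IRR = 46.2633%

46.2633%


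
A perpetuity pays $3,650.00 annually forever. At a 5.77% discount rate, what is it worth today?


Formula: PV = C / r
Substituting: PV = $3,650.00 / 0.0577
PV = $63,258.23

$63,258.23


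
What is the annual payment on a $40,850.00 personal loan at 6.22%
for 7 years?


Formula: PMT = PV * r / (1 - (1+r)^(-n))
Denominator: 1 - (1 + 0.0622)^(-7) = 0.344525
Numerator: $40,850.00 * 0.0622 = 2540.87
PMT = 2540.87 / 0.344525 = $7,374.99

$7,374.99


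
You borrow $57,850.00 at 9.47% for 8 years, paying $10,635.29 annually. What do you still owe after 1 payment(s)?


Formula: Balance = PV*(1+r)^k - PMT*((1+r)^k - 1)/r
Growth: (1 + 0.0947)^1 = 1.0947
Accumulated factor: ((1+r)^k - 1)/r = 1.0
Balance = $57,850.00 * 1.0947 - $10,635.29 * 1.0
Balance = $52,693.11

$52,693.11


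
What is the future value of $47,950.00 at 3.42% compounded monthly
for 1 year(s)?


Formula: FV = P * (1 + r/m)^(m*t)
Period rate: r/m = 0.0342 / 12 = 0.00285
Total periods: m*t = 12 * 1 = 12
Growth factor: (1 + 0.00285)^12 = 1.034741
FV = $47,950.00 * 1.034741 = $49,615.84

$49,615.84


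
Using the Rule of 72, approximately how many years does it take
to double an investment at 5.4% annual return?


Formula: Years ≈ 72 / r
Substituting: Years ≈ 72 / 5.4
Years ≈ 13.3

13.3 years


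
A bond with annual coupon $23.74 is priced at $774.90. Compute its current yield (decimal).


Formula: Current yield = annual coupon / price
Substituting: CY = $23.74 / $774.90
CY = 0.030636

0.030636


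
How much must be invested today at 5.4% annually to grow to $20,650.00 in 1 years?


Formula: PV = FV / (1 + r)^n
Substituting: PV = $20,650.00 / (1 + 0.054)^1
Discount factor: (1.054)^1 = 1.054
PV = $20,650.00 / 1.054 = $19,592.03

$19,592.03


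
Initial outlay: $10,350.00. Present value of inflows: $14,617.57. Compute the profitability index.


Formula: PI = PV(cash flows) / initial investment
Substituting: PI = $14,617.57 / $10,350.00
PI = 1.4123

1.4123


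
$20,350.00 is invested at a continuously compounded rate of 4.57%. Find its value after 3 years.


Formula: FV = P * e^(r*t)
Exponent: r*t = 0.0457 * 3 = 0.1371
e^(0.1371) = 1.146943
FV = $20,350.00 * 1.146943 = $23,340.29

$23,340.29


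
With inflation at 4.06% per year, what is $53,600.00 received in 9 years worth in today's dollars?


Formula: Real value = nominal / (1 + inflation)^years
Price level: (1 + 0.0406)^9 = 1.430719
Real value = $53,600.00 / 1.430719 = $37,463.68

$37,463.68


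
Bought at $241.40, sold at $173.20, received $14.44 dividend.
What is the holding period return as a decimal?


Formula: HPR = (P1 - P0 + D) / P0
Gain: $173.20 - $241.40 + $14.44 = -$53.76
HPR = -$53.76 / $241.40 = -0.2227

-0.2227


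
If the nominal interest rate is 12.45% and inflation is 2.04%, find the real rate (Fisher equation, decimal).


Formula: (1 + r_real) = (1 + r_nom) / (1 + inflation)
Substituting: (1 + r_real) = 1.1245 / 1.0204
(1 + r_real) = 1.102019
r_real = 1.102019 - 1 = 0.102019

0.102019


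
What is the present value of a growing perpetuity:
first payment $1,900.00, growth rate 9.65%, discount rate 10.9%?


Formula: PV = C / (r - g)
Spread: r - g = 0.109 - 0.0965 = 0.0125
Substituting: PV = $1,900.00 / 0.0125
PV = $152,000.00

$152,000.00


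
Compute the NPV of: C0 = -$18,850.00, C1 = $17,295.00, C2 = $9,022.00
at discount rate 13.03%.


Formula: NPV = C0 + C1/(1+r) + C2/(1+r)^2
Discount C1: $17,295.00 / (1 + 0.1303) = $15,301.25
Discount C2: $9,022.00 / (1 + 0.1303)^2 = $7,061.80
NPV = -$18,850.00 + $15,301.25 + $7,061.80 = $3,513.05

$3,513.05


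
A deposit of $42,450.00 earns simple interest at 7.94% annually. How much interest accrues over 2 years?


Formula: I = P * r * t
Substituting: I = $42,450.00 * 0.0794 * 2
Step: I = $42,450.00 * 0.1588
I = $6,741.06

$6,741.06


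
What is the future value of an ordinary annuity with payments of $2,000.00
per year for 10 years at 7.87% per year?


Formula: FV = PMT * ((1+r)^n - 1) / r
Growth factor: (1 + 0.0787)^10 = 2.133078
Numerator: 2.133078 - 1 = 1.133078
FV = $2,000.00 * 1.133078 / 0.0787 = $28,794.87

$28,794.87


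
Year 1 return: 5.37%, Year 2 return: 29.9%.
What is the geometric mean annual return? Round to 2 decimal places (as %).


Formula: Geometric mean = ((1+r1)*(1+r2))^(1/2) - 1
Product: (1 + 0.0537) * (1 + 0.299) = 1.0537 * 1.299 = 1.368756
Square root: 1.368756^0.5 = 1.169939
Geometric mean = 1.169939 - 1 = 0.169939
As percentage: 16.99%

16.99%


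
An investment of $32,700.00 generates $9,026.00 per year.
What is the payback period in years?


Formula: Payback = investment / annual cash flow
Substituting: Payback = $32,700.00 / $9,026.00
Payback = 3.6229 years

3.6229 years


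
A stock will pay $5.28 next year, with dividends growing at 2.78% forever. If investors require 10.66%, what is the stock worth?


Formula: P = D1 / (r - g)
Spread: r - g = 0.1066 - 0.0278 = 0.0788
Substituting: P = $5.28 / 0.0788
P = $67.01

$67.01


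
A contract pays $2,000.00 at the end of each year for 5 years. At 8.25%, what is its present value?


Formula: PV = PMT * (1 - (1+r)^(-n)) / r
Discount factor: (1 + 0.0825)^(-5) = 0.67276
Bracket: 1 - 0.67276 = 0.32724
PV = $2,000.00 * 0.32724 / 0.0825 = $7,933.08

$7,933.08


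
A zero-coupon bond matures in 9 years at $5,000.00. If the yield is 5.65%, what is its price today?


Formula: Price = FV / (1 + r)^n
Substituting: Price = $5,000.00 / (1 + 0.0565)^9
Discount factor: (1.0565)^9 = 1.639931
Price = $5,000.00 / 1.639931 = $3,048.91

$3,048.91


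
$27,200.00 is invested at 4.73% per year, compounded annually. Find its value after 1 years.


Formula: FV = P * (1 + r)^n
Substituting: FV = $27,200.00 * (1 + 0.0473)^1
Growth factor: (1.0473)^1 = 1.0473
FV = $27,200.00 * 1.0473 = $28,486.56

$28,486.56


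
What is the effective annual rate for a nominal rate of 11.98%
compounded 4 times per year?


Formula: EAR = (1 + r/m)^m - 1
Period rate: r/m = 0.1198 / 4 = 0.02995
Compounding: (1 + 0.02995)^4 = 1.12529
EAR = 1.12529 - 1 = 0.12529

0.12529


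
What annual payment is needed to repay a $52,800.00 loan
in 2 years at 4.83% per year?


Formula: PMT = PV * r / (1 - (1+r)^(-n))
Denominator: 1 - (1 + 0.0483)^(-2) = 0.090026
Numerator: $52,800.00 * 0.0483 = 2550.24
PMT = 2550.24 / 0.090026 = $28,327.71

$28,327.71


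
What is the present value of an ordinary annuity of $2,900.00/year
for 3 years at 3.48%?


Formula: PV = PMT * (1 - (1+r)^(-n)) / r
Discount factor: (1 + 0.0348)^(-3) = 0.902466
Bracket: 1 - 0.902466 = 0.097534
PV = $2,900.00 * 0.097534 / 0.0348 = $8,127.85

$8,127.85


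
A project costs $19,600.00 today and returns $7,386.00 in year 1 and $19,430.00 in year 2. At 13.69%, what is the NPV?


Formula: NPV = C0 + C1/(1+r) + C2/(1+r)^2
Discount C1: $7,386.00 / (1 + 0.1369) = $6,496.61
Discount C2: $19,430.00 / (1 + 0.1369)^2 = $15,032.40
NPV = -$19,600.00 + $6,496.61 + $15,032.40 = $1,929.01

$1,929.01


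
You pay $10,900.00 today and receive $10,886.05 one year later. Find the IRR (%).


Formula: IRR = C1/C0 - 1
Substituting: IRR = $10,886.05 / $10,900.00 - 1
Ratio: 0.99872 - 1 = -0.00128
IRR = -0.128%

-0.128%


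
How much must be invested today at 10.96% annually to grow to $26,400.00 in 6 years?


Formula: PV = FV / (1 + r)^n
Substituting: PV = $26,400.00 / (1 + 0.1096)^6
Discount factor: (1.1096)^6 = 1.866374
PV = $26,400.00 / 1.866374 = $14,145.07

$14,145.07


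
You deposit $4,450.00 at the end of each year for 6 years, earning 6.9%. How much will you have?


Formula: FV = PMT * ((1+r)^n - 1) / r
Growth factor: (1 + 0.069)^6 = 1.492335
Numerator: 1.492335 - 1 = 0.492335
FV = $4,450.00 * 0.492335 / 0.069 = $31,752.02

$31,752.02


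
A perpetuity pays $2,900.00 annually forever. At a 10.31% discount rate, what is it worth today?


Formula: PV = C / r
Substituting: PV = $2,900.00 / 0.1031
PV = $28,128.03

$28,128.03


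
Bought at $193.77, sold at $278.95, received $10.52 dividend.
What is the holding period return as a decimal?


Formula: HPR = (P1 - P0 + D) / P0
Gain: $278.95 - $193.77 + $10.52 = $95.70
HPR = $95.70 / $193.77 = 0.4939

0.4939


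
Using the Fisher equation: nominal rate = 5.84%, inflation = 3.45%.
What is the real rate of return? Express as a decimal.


Formula: (1 + r_real) = (1 + r_nom) / (1 + inflation)
Substituting: (1 + r_real) = 1.0584 / 1.0345
(1 + r_real) = 1.023103
r_real = 1.023103 - 1 = 0.023103

0.023103


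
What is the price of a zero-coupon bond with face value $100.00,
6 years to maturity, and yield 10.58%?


Formula: Price = FV / (1 + r)^n
Substituting: Price = $100.00 / (1 + 0.1058)^6
Discount factor: (1.1058)^6 = 1.828351
Price = $100.00 / 1.828351 = $54.69

$54.69


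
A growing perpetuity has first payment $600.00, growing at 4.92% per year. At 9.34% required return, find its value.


Formula: PV = C / (r - g)
Spread: r - g = 0.0934 - 0.0492 = 0.0442
Substituting: PV = $600.00 / 0.0442
PV = $13,574.66

$13,574.66


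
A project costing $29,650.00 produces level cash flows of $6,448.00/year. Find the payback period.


Formula: Payback = investment / annual cash flow
Substituting: Payback = $29,650.00 / $6,448.00
Payback = 4.5983 years

4.5983 years


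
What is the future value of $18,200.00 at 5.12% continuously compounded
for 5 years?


Formula: FV = P * e^(r*t)
Exponent: r*t = 0.0512 * 5 = 0.256
e^(0.256) = 1.291753
FV = $18,200.00 * 1.291753 = $23,509.90

$23,509.90


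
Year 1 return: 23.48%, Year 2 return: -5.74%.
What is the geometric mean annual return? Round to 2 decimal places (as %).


Formula: Geometric mean = ((1+r1)*(1+r2))^(1/2) - 1
Product: (1 + 0.2348) * (1 + -0.0574) = 1.2348 * 0.9426 = 1.163922
Square root: 1.163922^0.5 = 1.078852
Geometric mean = 1.078852 - 1 = 0.078852
As percentage: 7.89%

7.89%


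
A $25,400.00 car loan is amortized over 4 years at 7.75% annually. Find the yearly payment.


Formula: PMT = PV * r / (1 - (1+r)^(-n))
Denominator: 1 - (1 + 0.0775)^(-4) = 0.258125
Numerator: $25,400.00 * 0.0775 = 1968.5
PMT = 1968.5 / 0.258125 = $7,626.16

$7,626.16


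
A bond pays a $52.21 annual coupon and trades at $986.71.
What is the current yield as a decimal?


Formula: Current yield = annual coupon / price
Substituting: CY = $52.21 / $986.71
CY = 0.052913

0.052913


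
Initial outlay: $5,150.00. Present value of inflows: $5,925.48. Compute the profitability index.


Formula: PI = PV(cash flows) / initial investment
Substituting: PI = $5,925.48 / $5,150.00
PI = 1.1506

1.1506


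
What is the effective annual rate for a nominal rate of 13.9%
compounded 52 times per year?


Formula: EAR = (1 + r/m)^m - 1
Period rate: r/m = 0.139 / 52 = 0.002673
Compounding: (1 + 0.002673)^52 = 1.148911
EAR = 1.148911 - 1 = 0.148911

0.148911


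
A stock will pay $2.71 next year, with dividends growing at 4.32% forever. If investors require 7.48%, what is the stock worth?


Formula: P = D1 / (r - g)
Spread: r - g = 0.0748 - 0.0432 = 0.0316
Substituting: P = $2.71 / 0.0316
P = $85.76

$85.76


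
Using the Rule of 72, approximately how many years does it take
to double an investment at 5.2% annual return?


Formula: Years ≈ 72 / r
Substituting: Years ≈ 72 / 5.2
Years ≈ 13.8

13.8 years


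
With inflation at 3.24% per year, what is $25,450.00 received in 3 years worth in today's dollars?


Formula: Real value = nominal / (1 + inflation)^years
Price level: (1 + 0.0324)^3 = 1.100383
Real value = $25,450.00 / 1.100383 = $23,128.30

$23,128.30


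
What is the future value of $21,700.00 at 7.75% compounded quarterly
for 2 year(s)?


Formula: FV = P * (1 + r/m)^(m*t)
Period rate: r/m = 0.0775 / 4 = 0.019375
Total periods: m*t = 4 * 2 = 8
Growth factor: (1 + 0.019375)^8 = 1.165928
FV = $21,700.00 * 1.165928 = $25,300.64

$25,300.64


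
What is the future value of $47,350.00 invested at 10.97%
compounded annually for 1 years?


Formula: FV = P * (1 + r)^n
Substituting: FV = $47,350.00 * (1 + 0.1097)^1
Growth factor: (1.1097)^1 = 1.1097
FV = $47,350.00 * 1.1097 = $52,544.30

$52,544.30


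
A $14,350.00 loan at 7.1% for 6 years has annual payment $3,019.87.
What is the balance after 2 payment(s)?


Formula: Balance = PV*(1+r)^k - PMT*((1+r)^k - 1)/r
Growth: (1 + 0.071)^2 = 1.147041
Accumulated factor: ((1+r)^k - 1)/r = 2.071
Balance = $14,350.00 * 1.147041 - $3,019.87 * 2.071
Balance = $10,205.89

$10,205.89


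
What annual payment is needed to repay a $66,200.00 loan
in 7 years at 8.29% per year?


Formula: PMT = PV * r / (1 - (1+r)^(-n))
Denominator: 1 - (1 + 0.0829)^(-7) = 0.42736
Numerator: $66,200.00 * 0.0829 = 5487.98
PMT = 5487.98 / 0.42736 = $12,841.58

$12,841.58


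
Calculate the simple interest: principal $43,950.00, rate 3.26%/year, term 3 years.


Formula: I = P * r * t
Substituting: I = $43,950.00 * 0.0326 * 3
Step: I = $43,950.00 * 0.0978
I = $4,298.31

$4,298.31


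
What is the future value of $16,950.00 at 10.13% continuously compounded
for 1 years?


Formula: FV = P * e^(r*t)
Exponent: r*t = 0.1013 * 1 = 0.1013
e^(0.1013) = 1.106609
FV = $16,950.00 * 1.106609 = $18,757.02

$18,757.02


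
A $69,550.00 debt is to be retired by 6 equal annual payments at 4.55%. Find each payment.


Formula: PMT = PV * r / (1 - (1+r)^(-n))
Denominator: 1 - (1 + 0.0455)^(-6) = 0.234305
Numerator: $69,550.00 * 0.0455 = 3164.525
PMT = 3164.525 / 0.234305 = $13,506.00

$13,506.00


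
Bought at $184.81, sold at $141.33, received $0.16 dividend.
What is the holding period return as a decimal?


Formula: HPR = (P1 - P0 + D) / P0
Gain: $141.33 - $184.81 + $0.16 = -$43.32
HPR = -$43.32 / $184.81 = -0.2344

-0.2344


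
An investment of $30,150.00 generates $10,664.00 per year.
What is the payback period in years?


Formula: Payback = investment / annual cash flow
Substituting: Payback = $30,150.00 / $10,664.00
Payback = 2.8273 years

2.8273 years


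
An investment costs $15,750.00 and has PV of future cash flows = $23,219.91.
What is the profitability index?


Formula: PI = PV(cash flows) / initial investment
Substituting: PI = $23,219.91 / $15,750.00
PI = 1.4743

1.4743


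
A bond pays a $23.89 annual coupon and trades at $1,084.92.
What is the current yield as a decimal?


Formula: Current yield = annual coupon / price
Substituting: CY = $23.89 / $1,084.92
CY = 0.02202

0.02202
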